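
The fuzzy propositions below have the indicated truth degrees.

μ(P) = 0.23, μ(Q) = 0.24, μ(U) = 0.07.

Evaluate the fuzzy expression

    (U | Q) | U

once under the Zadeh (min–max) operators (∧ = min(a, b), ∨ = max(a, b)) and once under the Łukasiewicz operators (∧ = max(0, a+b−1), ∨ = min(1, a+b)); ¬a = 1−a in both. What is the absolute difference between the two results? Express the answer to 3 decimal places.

Under Zadeh (min–max):
  U | Q = max(a, b) on (0.07, 0.24) = 0.24
  (U | Q) | U = max(a, b) on (0.24, 0.07) = 0.24
  → value = 0.2400
Under Łukasiewicz:
  U | Q = min(1, a+b) on (0.07, 0.24) = 0.31
  (U | Q) | U = min(1, a+b) on (0.31, 0.07) = 0.38
  → value = 0.3800
|0.2400 − 0.3800| = 0.140

0.140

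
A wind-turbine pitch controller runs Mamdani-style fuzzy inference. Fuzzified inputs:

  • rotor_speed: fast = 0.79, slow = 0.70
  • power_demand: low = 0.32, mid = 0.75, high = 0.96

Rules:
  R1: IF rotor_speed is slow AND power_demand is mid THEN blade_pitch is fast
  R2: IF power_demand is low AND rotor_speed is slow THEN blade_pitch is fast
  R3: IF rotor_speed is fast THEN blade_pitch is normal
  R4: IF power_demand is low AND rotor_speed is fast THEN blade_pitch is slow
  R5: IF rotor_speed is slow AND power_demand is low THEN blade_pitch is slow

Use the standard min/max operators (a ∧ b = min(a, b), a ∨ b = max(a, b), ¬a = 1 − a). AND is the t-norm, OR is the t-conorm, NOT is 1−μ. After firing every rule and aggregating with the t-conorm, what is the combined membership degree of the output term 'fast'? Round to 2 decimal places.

R1: slow=0.70, mid=0.75; AND[min(a, b)] → w = 0.70
R2: low=0.32, slow=0.70; AND[min(a, b)] → w = 0.32
R3: fast=0.79 → w = 0.79
R4: low=0.32, fast=0.79; AND[min(a, b)] → w = 0.32
R5: slow=0.70, low=0.32; AND[min(a, b)] → w = 0.32
Rules with consequent 'fast': {R1, R2} → strengths 0.70, 0.32
Aggregate via t-conorm [max(a, b)]: 0.70

0.70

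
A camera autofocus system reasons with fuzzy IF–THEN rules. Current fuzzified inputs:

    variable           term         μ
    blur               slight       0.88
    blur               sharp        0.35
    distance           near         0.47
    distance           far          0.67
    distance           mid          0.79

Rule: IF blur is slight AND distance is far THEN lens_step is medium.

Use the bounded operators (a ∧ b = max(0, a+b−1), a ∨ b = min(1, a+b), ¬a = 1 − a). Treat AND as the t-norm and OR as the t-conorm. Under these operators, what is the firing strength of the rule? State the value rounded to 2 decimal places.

0.55

firing strength: slight=0.88, far=0.67; AND[max(0, a+b−1)] → w = 0.55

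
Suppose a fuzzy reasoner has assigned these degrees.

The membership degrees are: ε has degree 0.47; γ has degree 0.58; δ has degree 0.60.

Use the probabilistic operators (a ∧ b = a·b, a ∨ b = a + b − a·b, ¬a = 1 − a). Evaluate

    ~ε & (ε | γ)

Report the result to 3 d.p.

~ε = 1 − 0.4700 = 0.5300
ε | γ = a + b − a·b on (0.4700, 0.5800) = 0.7774
~ε & (ε | γ) = a·b on (0.5300, 0.7774) = 0.4120

0.412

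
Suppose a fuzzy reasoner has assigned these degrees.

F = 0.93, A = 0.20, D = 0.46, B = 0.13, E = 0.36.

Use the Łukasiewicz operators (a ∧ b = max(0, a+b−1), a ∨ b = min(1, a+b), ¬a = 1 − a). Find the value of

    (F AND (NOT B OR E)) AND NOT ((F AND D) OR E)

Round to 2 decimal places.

NOT B = 1 − 0.13 = 0.87
NOT B OR E = min(1, a+b) on (0.87, 0.36) = 1.00
F AND (NOT B OR E) = max(0, a+b−1) on (0.93, 1.00) = 0.93
F AND D = max(0, a+b−1) on (0.93, 0.46) = 0.39
(F AND D) OR E = min(1, a+b) on (0.39, 0.36) = 0.75
NOT ((F AND D) OR E) = 1 − 0.75 = 0.25
(F AND (NOT B OR E)) AND NOT ((F AND D) OR E) = max(0, a+b−1) on (0.93, 0.25) = 0.18

0.18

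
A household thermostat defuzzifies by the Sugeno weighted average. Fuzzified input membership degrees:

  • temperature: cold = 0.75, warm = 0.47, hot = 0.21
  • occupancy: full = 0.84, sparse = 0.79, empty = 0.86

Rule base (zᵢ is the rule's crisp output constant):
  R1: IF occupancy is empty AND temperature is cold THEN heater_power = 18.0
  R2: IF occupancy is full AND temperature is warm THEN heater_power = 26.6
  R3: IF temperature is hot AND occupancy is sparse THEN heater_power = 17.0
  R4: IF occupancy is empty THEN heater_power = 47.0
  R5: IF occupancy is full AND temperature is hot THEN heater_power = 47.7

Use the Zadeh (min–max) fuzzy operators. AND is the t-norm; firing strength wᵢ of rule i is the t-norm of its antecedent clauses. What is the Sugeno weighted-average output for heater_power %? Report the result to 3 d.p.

R1 (z=18.0): empty=0.86, cold=0.75; AND[min(a, b)] → w = 0.75
R2 (z=26.6): full=0.84, warm=0.47; AND[min(a, b)] → w = 0.47
R3 (z=17.0): hot=0.21, sparse=0.79; AND[min(a, b)] → w = 0.21
R4 (z=47.0): empty=0.86 → w = 0.86
R5 (z=47.7): full=0.84, hot=0.21; AND[min(a, b)] → w = 0.21
Weighted average = (0.75·18.0 + 0.47·26.6 + 0.21·17.0 + 0.86·47.0 + 0.21·47.7) / (0.75 + 0.47 + 0.21 + 0.86 + 0.21)
  = 80.0090 / 2.5000 = 32.004

32.004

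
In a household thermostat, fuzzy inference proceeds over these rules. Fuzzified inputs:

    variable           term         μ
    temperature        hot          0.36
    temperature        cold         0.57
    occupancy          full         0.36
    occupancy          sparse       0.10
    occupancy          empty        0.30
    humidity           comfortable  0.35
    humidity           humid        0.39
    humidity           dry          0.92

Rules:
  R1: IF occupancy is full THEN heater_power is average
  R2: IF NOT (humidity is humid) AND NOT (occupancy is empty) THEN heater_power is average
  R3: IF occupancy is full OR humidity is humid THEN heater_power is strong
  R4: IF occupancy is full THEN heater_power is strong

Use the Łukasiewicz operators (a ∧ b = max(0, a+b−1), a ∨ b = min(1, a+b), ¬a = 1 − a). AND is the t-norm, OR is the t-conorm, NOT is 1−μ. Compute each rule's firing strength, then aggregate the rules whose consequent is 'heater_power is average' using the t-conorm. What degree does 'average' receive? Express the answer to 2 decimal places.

0.67

R1: full=0.36 → w = 0.36
R2: ¬humid=1−0.39=0.61, ¬empty=1−0.30=0.70; AND[max(0, a+b−1)] → w = 0.31
R3: full=0.36, humid=0.39; OR[min(1, a+b)] → w = 0.75
R4: full=0.36 → w = 0.36
Rules with consequent 'average': {R1, R2} → strengths 0.36, 0.31
Aggregate via t-conorm [min(1, a+b)]: 0.67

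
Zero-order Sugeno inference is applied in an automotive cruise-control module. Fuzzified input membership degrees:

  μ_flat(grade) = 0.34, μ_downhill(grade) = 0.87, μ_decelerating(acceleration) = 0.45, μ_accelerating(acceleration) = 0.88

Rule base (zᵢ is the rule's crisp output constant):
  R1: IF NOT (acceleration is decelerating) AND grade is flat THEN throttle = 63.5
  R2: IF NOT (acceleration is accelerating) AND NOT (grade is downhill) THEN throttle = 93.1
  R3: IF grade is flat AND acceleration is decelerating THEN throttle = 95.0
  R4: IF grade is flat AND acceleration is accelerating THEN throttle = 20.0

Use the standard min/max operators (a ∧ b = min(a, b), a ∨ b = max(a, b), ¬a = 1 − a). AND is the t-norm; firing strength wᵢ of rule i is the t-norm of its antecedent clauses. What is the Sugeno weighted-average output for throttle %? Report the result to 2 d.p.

R1 (z=63.5): ¬decelerating=1−0.45=0.55, flat=0.34; AND[min(a, b)] → w = 0.34
R2 (z=93.1): ¬accelerating=1−0.88=0.12, ¬downhill=1−0.87=0.13; AND[min(a, b)] → w = 0.12
R3 (z=95.0): flat=0.34, decelerating=0.45; AND[min(a, b)] → w = 0.34
R4 (z=20.0): flat=0.34, accelerating=0.88; AND[min(a, b)] → w = 0.34
Weighted average = (0.34·63.5 + 0.12·93.1 + 0.34·95.0 + 0.34·20.0) / (0.34 + 0.12 + 0.34 + 0.34)
  = 71.8620 / 1.1400 = 63.04

63.04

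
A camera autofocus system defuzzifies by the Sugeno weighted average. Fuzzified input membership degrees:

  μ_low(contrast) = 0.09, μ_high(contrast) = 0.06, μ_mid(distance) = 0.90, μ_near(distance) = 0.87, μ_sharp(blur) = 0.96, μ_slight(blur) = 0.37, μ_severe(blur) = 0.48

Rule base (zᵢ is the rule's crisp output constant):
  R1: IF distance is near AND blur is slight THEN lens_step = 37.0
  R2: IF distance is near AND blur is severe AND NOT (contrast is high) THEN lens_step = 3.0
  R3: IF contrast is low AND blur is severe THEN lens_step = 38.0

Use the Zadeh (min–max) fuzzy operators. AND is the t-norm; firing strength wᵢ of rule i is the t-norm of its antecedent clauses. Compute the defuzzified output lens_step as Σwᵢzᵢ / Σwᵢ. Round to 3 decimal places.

19.734

R1 (z=37.0): near=0.87, slight=0.37; AND[min(a, b)] → w = 0.37
R2 (z=3.0): near=0.87, severe=0.48, ¬high=1−0.06=0.94; AND[min(a, b)] → w = 0.48
R3 (z=38.0): low=0.09, severe=0.48; AND[min(a, b)] → w = 0.09
Weighted average = (0.37·37.0 + 0.48·3.0 + 0.09·38.0) / (0.37 + 0.48 + 0.09)
  = 18.5500 / 0.9400 = 19.734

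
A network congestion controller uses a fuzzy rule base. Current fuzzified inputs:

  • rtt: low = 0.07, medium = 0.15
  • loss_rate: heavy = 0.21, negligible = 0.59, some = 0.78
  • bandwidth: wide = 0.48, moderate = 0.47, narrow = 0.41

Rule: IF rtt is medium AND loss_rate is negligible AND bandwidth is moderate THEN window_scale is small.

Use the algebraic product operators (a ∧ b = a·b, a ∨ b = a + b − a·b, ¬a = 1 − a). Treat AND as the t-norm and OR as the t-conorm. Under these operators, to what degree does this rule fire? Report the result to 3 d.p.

0.042

firing strength: medium=0.15, negligible=0.59, moderate=0.47; AND[a·b] → w = 0.0416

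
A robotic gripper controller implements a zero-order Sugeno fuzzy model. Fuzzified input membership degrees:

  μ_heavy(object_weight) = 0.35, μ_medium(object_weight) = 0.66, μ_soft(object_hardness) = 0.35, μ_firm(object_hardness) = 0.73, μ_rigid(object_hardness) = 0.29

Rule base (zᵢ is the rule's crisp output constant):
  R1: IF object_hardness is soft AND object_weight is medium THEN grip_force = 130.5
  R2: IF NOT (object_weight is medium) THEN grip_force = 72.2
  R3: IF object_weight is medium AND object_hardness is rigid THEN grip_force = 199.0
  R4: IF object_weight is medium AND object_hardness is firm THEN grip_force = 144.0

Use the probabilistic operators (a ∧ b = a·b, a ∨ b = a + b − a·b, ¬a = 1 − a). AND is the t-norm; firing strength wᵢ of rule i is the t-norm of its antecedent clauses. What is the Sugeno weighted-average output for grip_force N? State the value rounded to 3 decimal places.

R1 (z=130.5): soft=0.35, medium=0.66; AND[a·b] → w = 0.2310
R2 (z=72.2): ¬medium=1−0.66=0.34 → w = 0.3400
R3 (z=199.0): medium=0.66, rigid=0.29; AND[a·b] → w = 0.1914
R4 (z=144.0): medium=0.66, firm=0.73; AND[a·b] → w = 0.4818
Weighted average = (0.2310·130.5 + 0.3400·72.2 + 0.1914·199.0 + 0.4818·144.0) / (0.2310 + 0.3400 + 0.1914 + 0.4818)
  = 162.1613 / 1.2442 = 130.334

130.334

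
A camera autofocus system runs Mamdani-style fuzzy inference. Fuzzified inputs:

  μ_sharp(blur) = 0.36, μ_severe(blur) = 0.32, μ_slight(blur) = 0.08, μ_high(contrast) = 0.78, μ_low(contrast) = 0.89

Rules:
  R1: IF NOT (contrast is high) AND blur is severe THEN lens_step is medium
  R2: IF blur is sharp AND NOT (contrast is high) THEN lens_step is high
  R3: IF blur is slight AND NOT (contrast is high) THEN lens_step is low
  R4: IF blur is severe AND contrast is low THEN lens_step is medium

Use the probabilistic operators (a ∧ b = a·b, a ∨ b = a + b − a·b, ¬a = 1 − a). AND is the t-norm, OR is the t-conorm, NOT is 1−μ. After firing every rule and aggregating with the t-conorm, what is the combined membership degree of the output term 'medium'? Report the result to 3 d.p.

R1: ¬high=1−0.78=0.22, severe=0.32; AND[a·b] → w = 0.0704
R2: sharp=0.36, ¬high=1−0.78=0.22; AND[a·b] → w = 0.0792
R3: slight=0.08, ¬high=1−0.78=0.22; AND[a·b] → w = 0.0176
R4: severe=0.32, low=0.89; AND[a·b] → w = 0.2848
Rules with consequent 'medium': {R1, R4} → strengths 0.0704, 0.2848
Aggregate via t-conorm [a + b − a·b]: 0.3352

0.335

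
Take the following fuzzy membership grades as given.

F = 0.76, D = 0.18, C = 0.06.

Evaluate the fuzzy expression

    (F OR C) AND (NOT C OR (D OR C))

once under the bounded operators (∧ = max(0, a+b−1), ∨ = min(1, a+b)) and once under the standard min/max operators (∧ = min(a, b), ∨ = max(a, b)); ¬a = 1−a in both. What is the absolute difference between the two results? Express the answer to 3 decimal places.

0.060

Under bounded:
  F OR C = min(1, a+b) on (0.76, 0.06) = 0.82
  NOT C = 1 − 0.06 = 0.94
  D OR C = min(1, a+b) on (0.18, 0.06) = 0.24
  NOT C OR (D OR C) = min(1, a+b) on (0.94, 0.24) = 1.00
  (F OR C) AND (NOT C OR (D OR C)) = max(0, a+b−1) on (0.82, 1.00) = 0.82
  → value = 0.8200
Under standard min/max:
  F OR C = max(a, b) on (0.76, 0.06) = 0.76
  NOT C = 1 − 0.06 = 0.94
  D OR C = max(a, b) on (0.18, 0.06) = 0.18
  NOT C OR (D OR C) = max(a, b) on (0.94, 0.18) = 0.94
  (F OR C) AND (NOT C OR (D OR C)) = min(a, b) on (0.76, 0.94) = 0.76
  → value = 0.7600
|0.8200 − 0.7600| = 0.060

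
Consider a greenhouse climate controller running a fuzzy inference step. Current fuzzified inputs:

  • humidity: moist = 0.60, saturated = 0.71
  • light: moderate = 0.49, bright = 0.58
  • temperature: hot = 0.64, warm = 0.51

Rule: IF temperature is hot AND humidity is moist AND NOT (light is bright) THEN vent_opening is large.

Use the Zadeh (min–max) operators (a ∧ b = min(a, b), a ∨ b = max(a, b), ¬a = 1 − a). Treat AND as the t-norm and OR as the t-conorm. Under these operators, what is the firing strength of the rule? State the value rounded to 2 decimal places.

0.42

firing strength: hot=0.64, moist=0.60, ¬bright=1−0.58=0.42; AND[min(a, b)] → w = 0.42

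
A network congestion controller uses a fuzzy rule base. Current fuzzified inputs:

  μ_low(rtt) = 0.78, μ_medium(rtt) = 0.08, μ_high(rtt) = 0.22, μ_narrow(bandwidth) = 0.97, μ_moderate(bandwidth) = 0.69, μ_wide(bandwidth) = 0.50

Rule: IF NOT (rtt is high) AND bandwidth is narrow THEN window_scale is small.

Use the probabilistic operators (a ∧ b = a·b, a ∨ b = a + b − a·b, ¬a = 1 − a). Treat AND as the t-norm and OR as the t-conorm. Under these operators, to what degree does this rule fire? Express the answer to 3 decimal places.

0.757

firing strength: ¬high=1−0.22=0.78, narrow=0.97; AND[a·b] → w = 0.7566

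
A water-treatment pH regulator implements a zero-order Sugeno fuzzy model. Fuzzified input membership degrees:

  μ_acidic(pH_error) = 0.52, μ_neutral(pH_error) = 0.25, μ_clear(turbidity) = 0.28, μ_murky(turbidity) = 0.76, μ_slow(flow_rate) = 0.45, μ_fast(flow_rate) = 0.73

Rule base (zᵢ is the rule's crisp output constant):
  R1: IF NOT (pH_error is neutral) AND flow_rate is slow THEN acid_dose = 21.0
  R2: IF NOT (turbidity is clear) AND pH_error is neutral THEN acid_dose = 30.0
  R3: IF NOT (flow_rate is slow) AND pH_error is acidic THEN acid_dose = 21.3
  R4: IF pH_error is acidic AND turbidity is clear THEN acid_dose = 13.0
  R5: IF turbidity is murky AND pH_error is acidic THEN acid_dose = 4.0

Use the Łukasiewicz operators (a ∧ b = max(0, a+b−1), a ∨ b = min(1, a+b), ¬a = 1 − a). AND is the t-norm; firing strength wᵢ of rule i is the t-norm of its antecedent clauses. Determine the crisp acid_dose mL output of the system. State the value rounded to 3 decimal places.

R1 (z=21.0): ¬neutral=1−0.25=0.75, slow=0.45; AND[max(0, a+b−1)] → w = 0.20
R2 (z=30.0): ¬clear=1−0.28=0.72, neutral=0.25; AND[max(0, a+b−1)] → w = 0.00
R3 (z=21.3): ¬slow=1−0.45=0.55, acidic=0.52; AND[max(0, a+b−1)] → w = 0.07
R4 (z=13.0): acidic=0.52, clear=0.28; AND[max(0, a+b−1)] → w = 0.00
R5 (z=4.0): murky=0.76, acidic=0.52; AND[max(0, a+b−1)] → w = 0.28
Weighted average = (0.20·21.0 + 0.00·30.0 + 0.07·21.3 + 0.00·13.0 + 0.28·4.0) / (0.20 + 0.00 + 0.07 + 0.00 + 0.28)
  = 6.8110 / 0.5500 = 12.384

12.384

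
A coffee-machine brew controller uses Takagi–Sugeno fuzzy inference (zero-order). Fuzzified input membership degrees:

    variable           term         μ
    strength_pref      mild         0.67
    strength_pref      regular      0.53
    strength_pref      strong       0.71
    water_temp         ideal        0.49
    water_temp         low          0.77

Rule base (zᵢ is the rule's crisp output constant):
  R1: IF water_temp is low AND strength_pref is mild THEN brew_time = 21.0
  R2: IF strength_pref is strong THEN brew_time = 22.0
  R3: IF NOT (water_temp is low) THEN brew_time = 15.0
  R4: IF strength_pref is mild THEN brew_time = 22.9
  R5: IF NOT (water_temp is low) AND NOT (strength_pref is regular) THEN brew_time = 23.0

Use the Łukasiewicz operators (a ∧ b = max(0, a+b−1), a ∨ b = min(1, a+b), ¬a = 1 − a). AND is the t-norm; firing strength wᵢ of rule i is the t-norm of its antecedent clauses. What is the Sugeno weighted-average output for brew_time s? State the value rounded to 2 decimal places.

21.29

R1 (z=21.0): low=0.77, mild=0.67; AND[max(0, a+b−1)] → w = 0.44
R2 (z=22.0): strong=0.71 → w = 0.71
R3 (z=15.0): ¬low=1−0.77=0.23 → w = 0.23
R4 (z=22.9): mild=0.67 → w = 0.67
R5 (z=23.0): ¬low=1−0.77=0.23, ¬regular=1−0.53=0.47; AND[max(0, a+b−1)] → w = 0.00
Weighted average = (0.44·21.0 + 0.71·22.0 + 0.23·15.0 + 0.67·22.9 + 0.00·23.0) / (0.44 + 0.71 + 0.23 + 0.67 + 0.00)
  = 43.6530 / 2.0500 = 21.29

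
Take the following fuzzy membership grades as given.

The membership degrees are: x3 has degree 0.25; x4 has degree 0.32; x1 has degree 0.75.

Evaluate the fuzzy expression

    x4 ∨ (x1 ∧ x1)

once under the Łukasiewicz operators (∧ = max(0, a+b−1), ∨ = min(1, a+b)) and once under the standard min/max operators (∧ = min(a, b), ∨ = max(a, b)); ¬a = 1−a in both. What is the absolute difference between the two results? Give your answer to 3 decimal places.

Under Łukasiewicz:
  x1 ∧ x1 = max(0, a+b−1) on (0.75, 0.75) = 0.50
  x4 ∨ (x1 ∧ x1) = min(1, a+b) on (0.32, 0.50) = 0.82
  → value = 0.8200
Under standard min/max:
  x1 ∧ x1 = min(a, b) on (0.75, 0.75) = 0.75
  x4 ∨ (x1 ∧ x1) = max(a, b) on (0.32, 0.75) = 0.75
  → value = 0.7500
|0.8200 − 0.7500| = 0.070

0.070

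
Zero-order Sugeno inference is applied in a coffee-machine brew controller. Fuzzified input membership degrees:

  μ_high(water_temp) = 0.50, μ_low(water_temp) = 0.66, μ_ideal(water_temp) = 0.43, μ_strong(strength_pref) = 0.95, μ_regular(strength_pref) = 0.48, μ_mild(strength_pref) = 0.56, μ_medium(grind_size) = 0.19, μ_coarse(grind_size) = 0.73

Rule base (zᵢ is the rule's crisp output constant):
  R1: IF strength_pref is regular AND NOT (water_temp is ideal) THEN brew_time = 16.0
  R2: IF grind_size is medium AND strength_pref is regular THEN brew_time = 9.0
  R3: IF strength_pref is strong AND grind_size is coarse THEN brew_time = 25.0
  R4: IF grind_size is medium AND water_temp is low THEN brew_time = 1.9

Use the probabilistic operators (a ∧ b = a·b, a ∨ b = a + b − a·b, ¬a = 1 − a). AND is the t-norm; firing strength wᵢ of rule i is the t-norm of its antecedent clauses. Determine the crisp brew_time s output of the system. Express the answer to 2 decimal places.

19.24

R1 (z=16.0): regular=0.48, ¬ideal=1−0.43=0.57; AND[a·b] → w = 0.2736
R2 (z=9.0): medium=0.19, regular=0.48; AND[a·b] → w = 0.0912
R3 (z=25.0): strong=0.95, coarse=0.73; AND[a·b] → w = 0.6935
R4 (z=1.9): medium=0.19, low=0.66; AND[a·b] → w = 0.1254
Weighted average = (0.2736·16.0 + 0.0912·9.0 + 0.6935·25.0 + 0.1254·1.9) / (0.2736 + 0.0912 + 0.6935 + 0.1254)
  = 22.7742 / 1.1837 = 19.24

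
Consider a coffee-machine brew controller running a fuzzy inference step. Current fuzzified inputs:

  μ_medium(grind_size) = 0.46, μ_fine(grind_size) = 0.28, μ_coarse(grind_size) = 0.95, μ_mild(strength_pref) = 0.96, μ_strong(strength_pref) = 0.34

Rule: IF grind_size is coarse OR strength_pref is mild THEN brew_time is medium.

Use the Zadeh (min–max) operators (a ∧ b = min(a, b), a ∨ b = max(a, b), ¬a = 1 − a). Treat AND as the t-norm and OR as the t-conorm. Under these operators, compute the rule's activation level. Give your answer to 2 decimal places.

firing strength: coarse=0.95, mild=0.96; OR[max(a, b)] → w = 0.96

0.96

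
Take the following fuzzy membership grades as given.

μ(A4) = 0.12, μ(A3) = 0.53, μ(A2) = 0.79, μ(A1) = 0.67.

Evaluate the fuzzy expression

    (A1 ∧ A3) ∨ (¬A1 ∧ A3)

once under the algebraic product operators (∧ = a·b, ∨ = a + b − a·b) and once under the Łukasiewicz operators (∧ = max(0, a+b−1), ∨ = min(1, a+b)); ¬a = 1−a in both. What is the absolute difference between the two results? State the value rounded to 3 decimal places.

0.268

Under algebraic product:
  A1 ∧ A3 = a·b on (0.6700, 0.5300) = 0.3551
  ¬A1 = 1 − 0.6700 = 0.3300
  ¬A1 ∧ A3 = a·b on (0.3300, 0.5300) = 0.1749
  (A1 ∧ A3) ∨ (¬A1 ∧ A3) = a + b − a·b on (0.3551, 0.1749) = 0.4679
  → value = 0.4679
Under Łukasiewicz:
  A1 ∧ A3 = max(0, a+b−1) on (0.67, 0.53) = 0.20
  ¬A1 = 1 − 0.67 = 0.33
  ¬A1 ∧ A3 = max(0, a+b−1) on (0.33, 0.53) = 0.00
  (A1 ∧ A3) ∨ (¬A1 ∧ A3) = min(1, a+b) on (0.20, 0.00) = 0.20
  → value = 0.2000
|0.4679 − 0.2000| = 0.268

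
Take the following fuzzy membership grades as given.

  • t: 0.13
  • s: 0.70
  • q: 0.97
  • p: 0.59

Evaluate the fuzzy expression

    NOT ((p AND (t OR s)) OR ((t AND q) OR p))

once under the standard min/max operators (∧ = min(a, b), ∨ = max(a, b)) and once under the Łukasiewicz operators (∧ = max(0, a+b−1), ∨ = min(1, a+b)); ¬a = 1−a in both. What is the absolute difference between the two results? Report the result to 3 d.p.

0.410

Under standard min/max:
  t OR s = max(a, b) on (0.13, 0.70) = 0.70
  p AND (t OR s) = min(a, b) on (0.59, 0.70) = 0.59
  t AND q = min(a, b) on (0.13, 0.97) = 0.13
  (t AND q) OR p = max(a, b) on (0.13, 0.59) = 0.59
  (p AND (t OR s)) OR ((t AND q) OR p) = max(a, b) on (0.59, 0.59) = 0.59
  NOT ((p AND (t OR s)) OR ((t AND q) OR p)) = 1 − 0.59 = 0.41
  → value = 0.4100
Under Łukasiewicz:
  t OR s = min(1, a+b) on (0.13, 0.70) = 0.83
  p AND (t OR s) = max(0, a+b−1) on (0.59, 0.83) = 0.42
  t AND q = max(0, a+b−1) on (0.13, 0.97) = 0.10
  (t AND q) OR p = min(1, a+b) on (0.10, 0.59) = 0.69
  (p AND (t OR s)) OR ((t AND q) OR p) = min(1, a+b) on (0.42, 0.69) = 1.00
  NOT ((p AND (t OR s)) OR ((t AND q) OR p)) = 1 − 1.00 = 0.00
  → value = 0.0000
|0.4100 − 0.0000| = 0.410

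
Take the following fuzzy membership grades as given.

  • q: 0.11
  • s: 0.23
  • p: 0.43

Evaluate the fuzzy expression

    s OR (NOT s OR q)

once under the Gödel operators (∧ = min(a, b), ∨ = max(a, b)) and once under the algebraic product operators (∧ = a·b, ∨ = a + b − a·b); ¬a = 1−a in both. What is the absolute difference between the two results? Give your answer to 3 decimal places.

Under Gödel:
  NOT s = 1 − 0.23 = 0.77
  NOT s OR q = max(a, b) on (0.77, 0.11) = 0.77
  s OR (NOT s OR q) = max(a, b) on (0.23, 0.77) = 0.77
  → value = 0.7700
Under algebraic product:
  NOT s = 1 − 0.2300 = 0.7700
  NOT s OR q = a + b − a·b on (0.7700, 0.1100) = 0.7953
  s OR (NOT s OR q) = a + b − a·b on (0.2300, 0.7953) = 0.8424
  → value = 0.8424
|0.7700 − 0.8424| = 0.072

0.072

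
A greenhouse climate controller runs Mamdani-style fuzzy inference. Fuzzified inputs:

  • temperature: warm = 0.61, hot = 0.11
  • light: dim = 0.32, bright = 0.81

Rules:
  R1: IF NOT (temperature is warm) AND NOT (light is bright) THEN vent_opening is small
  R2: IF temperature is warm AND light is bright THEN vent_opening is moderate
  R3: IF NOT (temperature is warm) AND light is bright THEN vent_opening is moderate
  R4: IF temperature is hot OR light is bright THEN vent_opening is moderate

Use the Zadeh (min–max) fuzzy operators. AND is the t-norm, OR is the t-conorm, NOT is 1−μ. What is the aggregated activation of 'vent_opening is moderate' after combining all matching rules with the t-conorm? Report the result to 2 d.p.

R1: ¬warm=1−0.61=0.39, ¬bright=1−0.81=0.19; AND[min(a, b)] → w = 0.19
R2: warm=0.61, bright=0.81; AND[min(a, b)] → w = 0.61
R3: ¬warm=1−0.61=0.39, bright=0.81; AND[min(a, b)] → w = 0.39
R4: hot=0.11, bright=0.81; OR[max(a, b)] → w = 0.81
Rules with consequent 'moderate': {R2, R3, R4} → strengths 0.61, 0.39, 0.81
Aggregate via t-conorm [max(a, b)]: 0.81

0.81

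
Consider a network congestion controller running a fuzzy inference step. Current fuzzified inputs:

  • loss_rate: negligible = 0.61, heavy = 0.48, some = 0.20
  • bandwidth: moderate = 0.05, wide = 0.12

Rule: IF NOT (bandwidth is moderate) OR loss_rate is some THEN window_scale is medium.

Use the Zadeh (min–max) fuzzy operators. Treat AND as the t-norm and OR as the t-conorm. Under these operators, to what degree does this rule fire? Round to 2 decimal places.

firing strength: ¬moderate=1−0.05=0.95, some=0.20; OR[max(a, b)] → w = 0.95

0.95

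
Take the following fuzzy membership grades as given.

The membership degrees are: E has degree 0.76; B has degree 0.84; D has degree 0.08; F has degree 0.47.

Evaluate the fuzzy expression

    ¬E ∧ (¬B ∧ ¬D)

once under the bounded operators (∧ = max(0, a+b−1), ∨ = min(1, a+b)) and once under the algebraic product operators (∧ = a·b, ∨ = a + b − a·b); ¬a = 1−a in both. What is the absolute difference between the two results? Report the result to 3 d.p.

0.035

Under bounded:
  ¬E = 1 − 0.76 = 0.24
  ¬B = 1 − 0.84 = 0.16
  ¬D = 1 − 0.08 = 0.92
  ¬B ∧ ¬D = max(0, a+b−1) on (0.16, 0.92) = 0.08
  ¬E ∧ (¬B ∧ ¬D) = max(0, a+b−1) on (0.24, 0.08) = 0.00
  → value = 0.0000
Under algebraic product:
  ¬E = 1 − 0.7600 = 0.2400
  ¬B = 1 − 0.8400 = 0.1600
  ¬D = 1 − 0.0800 = 0.9200
  ¬B ∧ ¬D = a·b on (0.1600, 0.9200) = 0.1472
  ¬E ∧ (¬B ∧ ¬D) = a·b on (0.2400, 0.1472) = 0.0353
  → value = 0.0353
|0.0000 − 0.0353| = 0.035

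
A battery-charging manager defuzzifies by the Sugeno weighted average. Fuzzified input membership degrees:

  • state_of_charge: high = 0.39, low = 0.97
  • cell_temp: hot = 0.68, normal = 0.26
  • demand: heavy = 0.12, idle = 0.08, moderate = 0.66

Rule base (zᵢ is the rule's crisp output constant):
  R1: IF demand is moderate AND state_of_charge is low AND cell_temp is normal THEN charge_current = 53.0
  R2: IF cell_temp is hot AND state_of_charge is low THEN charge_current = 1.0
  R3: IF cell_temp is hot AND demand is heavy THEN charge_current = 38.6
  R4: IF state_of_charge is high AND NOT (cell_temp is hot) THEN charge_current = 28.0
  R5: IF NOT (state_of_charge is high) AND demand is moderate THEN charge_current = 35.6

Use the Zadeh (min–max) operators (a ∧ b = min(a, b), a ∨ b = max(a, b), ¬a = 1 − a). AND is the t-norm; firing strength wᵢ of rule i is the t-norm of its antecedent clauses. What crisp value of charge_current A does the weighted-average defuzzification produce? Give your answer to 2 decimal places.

25.01

R1 (z=53.0): moderate=0.66, low=0.97, normal=0.26; AND[min(a, b)] → w = 0.26
R2 (z=1.0): hot=0.68, low=0.97; AND[min(a, b)] → w = 0.68
R3 (z=38.6): hot=0.68, heavy=0.12; AND[min(a, b)] → w = 0.12
R4 (z=28.0): high=0.39, ¬hot=1−0.68=0.32; AND[min(a, b)] → w = 0.32
R5 (z=35.6): ¬high=1−0.39=0.61, moderate=0.66; AND[min(a, b)] → w = 0.61
Weighted average = (0.26·53.0 + 0.68·1.0 + 0.12·38.6 + 0.32·28.0 + 0.61·35.6) / (0.26 + 0.68 + 0.12 + 0.32 + 0.61)
  = 49.7680 / 1.9900 = 25.01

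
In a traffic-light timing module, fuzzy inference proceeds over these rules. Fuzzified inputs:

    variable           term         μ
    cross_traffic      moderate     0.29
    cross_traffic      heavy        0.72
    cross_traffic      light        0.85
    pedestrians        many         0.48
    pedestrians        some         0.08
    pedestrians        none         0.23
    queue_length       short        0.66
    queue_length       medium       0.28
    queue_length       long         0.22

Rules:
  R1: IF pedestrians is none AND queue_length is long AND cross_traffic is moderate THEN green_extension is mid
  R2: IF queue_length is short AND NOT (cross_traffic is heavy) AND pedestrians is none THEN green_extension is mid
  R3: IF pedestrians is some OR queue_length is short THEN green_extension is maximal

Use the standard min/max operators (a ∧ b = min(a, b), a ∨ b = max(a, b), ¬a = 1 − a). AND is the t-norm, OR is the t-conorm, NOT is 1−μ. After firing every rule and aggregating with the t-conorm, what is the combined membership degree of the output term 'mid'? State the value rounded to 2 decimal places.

R1: none=0.23, long=0.22, moderate=0.29; AND[min(a, b)] → w = 0.22
R2: short=0.66, ¬heavy=1−0.72=0.28, none=0.23; AND[min(a, b)] → w = 0.23
R3: some=0.08, short=0.66; OR[max(a, b)] → w = 0.66
Rules with consequent 'mid': {R1, R2} → strengths 0.22, 0.23
Aggregate via t-conorm [max(a, b)]: 0.23

0.23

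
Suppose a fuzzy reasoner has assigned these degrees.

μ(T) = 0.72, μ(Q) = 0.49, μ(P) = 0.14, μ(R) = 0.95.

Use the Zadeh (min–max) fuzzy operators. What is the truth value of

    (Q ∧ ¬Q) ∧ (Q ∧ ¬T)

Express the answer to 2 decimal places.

¬Q = 1 − 0.49 = 0.51
Q ∧ ¬Q = min(a, b) on (0.49, 0.51) = 0.49
¬T = 1 − 0.72 = 0.28
Q ∧ ¬T = min(a, b) on (0.49, 0.28) = 0.28
(Q ∧ ¬Q) ∧ (Q ∧ ¬T) = min(a, b) on (0.49, 0.28) = 0.28

0.28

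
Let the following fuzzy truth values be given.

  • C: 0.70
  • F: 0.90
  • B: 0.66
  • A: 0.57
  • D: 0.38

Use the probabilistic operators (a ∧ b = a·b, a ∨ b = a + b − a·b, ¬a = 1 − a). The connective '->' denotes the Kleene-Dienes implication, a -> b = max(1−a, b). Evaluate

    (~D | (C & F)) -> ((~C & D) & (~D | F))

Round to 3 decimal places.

0.141

~D = 1 − 0.3800 = 0.6200
C & F = a·b on (0.7000, 0.9000) = 0.6300
~D | (C & F) = a + b − a·b on (0.6200, 0.6300) = 0.8594
~C = 1 − 0.7000 = 0.3000
~C & D = a·b on (0.3000, 0.3800) = 0.1140
~D = 1 − 0.3800 = 0.6200
~D | F = a + b − a·b on (0.6200, 0.9000) = 0.9620
(~C & D) & (~D | F) = a·b on (0.1140, 0.9620) = 0.1097
(~D | (C & F)) -> ((~C & D) & (~D | F))  [Kleene-Dienes: max(1−a, b)] with a=0.8594, b=0.1097 → 0.1406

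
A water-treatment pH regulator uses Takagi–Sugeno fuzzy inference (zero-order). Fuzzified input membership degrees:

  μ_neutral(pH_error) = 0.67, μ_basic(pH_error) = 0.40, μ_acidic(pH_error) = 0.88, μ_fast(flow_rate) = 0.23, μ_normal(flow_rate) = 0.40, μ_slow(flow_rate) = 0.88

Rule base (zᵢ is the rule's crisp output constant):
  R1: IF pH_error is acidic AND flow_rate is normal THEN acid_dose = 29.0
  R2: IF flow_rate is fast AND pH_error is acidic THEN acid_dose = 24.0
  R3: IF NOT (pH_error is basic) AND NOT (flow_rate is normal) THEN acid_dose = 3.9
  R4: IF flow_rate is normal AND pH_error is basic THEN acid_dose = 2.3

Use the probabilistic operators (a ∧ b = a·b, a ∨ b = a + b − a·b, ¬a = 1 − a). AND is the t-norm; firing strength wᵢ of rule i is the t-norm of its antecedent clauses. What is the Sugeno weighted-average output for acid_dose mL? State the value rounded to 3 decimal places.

15.672

R1 (z=29.0): acidic=0.88, normal=0.40; AND[a·b] → w = 0.3520
R2 (z=24.0): fast=0.23, acidic=0.88; AND[a·b] → w = 0.2024
R3 (z=3.9): ¬basic=1−0.40=0.60, ¬normal=1−0.40=0.60; AND[a·b] → w = 0.3600
R4 (z=2.3): normal=0.40, basic=0.40; AND[a·b] → w = 0.1600
Weighted average = (0.3520·29.0 + 0.2024·24.0 + 0.3600·3.9 + 0.1600·2.3) / (0.3520 + 0.2024 + 0.3600 + 0.1600)
  = 16.8376 / 1.0744 = 15.672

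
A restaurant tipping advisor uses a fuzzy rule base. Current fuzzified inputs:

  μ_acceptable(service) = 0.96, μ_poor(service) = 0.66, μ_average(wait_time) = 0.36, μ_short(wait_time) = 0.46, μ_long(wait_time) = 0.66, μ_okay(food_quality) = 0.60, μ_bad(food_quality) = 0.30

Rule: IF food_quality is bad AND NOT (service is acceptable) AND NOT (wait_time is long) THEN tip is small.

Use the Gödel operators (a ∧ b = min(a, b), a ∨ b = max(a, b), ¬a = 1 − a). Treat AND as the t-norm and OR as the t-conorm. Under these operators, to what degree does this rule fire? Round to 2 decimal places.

firing strength: bad=0.30, ¬acceptable=1−0.96=0.04, ¬long=1−0.66=0.34; AND[min(a, b)] → w = 0.04

0.04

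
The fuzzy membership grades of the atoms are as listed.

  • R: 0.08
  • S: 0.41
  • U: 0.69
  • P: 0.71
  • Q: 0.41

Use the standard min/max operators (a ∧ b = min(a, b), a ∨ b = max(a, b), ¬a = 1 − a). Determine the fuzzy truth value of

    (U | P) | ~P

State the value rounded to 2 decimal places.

U | P = max(a, b) on (0.69, 0.71) = 0.71
~P = 1 − 0.71 = 0.29
(U | P) | ~P = max(a, b) on (0.71, 0.29) = 0.71

0.71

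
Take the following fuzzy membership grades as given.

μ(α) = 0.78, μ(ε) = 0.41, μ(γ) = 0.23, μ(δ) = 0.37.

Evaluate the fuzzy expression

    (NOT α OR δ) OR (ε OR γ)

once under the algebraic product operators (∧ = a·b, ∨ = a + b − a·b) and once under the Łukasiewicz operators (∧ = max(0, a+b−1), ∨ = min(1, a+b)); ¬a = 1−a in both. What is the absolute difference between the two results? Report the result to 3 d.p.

Under algebraic product:
  NOT α = 1 − 0.7800 = 0.2200
  NOT α OR δ = a + b − a·b on (0.2200, 0.3700) = 0.5086
  ε OR γ = a + b − a·b on (0.4100, 0.2300) = 0.5457
  (NOT α OR δ) OR (ε OR γ) = a + b − a·b on (0.5086, 0.5457) = 0.7768
  → value = 0.7768
Under Łukasiewicz:
  NOT α = 1 − 0.78 = 0.22
  NOT α OR δ = min(1, a+b) on (0.22, 0.37) = 0.59
  ε OR γ = min(1, a+b) on (0.41, 0.23) = 0.64
  (NOT α OR δ) OR (ε OR γ) = min(1, a+b) on (0.59, 0.64) = 1.00
  → value = 1.0000
|0.7768 − 1.0000| = 0.223

0.223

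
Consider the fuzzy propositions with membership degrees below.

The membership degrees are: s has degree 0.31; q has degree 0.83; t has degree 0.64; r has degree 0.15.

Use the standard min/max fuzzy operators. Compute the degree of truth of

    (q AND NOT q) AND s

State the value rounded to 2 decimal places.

NOT q = 1 − 0.83 = 0.17
q AND NOT q = min(a, b) on (0.83, 0.17) = 0.17
(q AND NOT q) AND s = min(a, b) on (0.17, 0.31) = 0.17

0.17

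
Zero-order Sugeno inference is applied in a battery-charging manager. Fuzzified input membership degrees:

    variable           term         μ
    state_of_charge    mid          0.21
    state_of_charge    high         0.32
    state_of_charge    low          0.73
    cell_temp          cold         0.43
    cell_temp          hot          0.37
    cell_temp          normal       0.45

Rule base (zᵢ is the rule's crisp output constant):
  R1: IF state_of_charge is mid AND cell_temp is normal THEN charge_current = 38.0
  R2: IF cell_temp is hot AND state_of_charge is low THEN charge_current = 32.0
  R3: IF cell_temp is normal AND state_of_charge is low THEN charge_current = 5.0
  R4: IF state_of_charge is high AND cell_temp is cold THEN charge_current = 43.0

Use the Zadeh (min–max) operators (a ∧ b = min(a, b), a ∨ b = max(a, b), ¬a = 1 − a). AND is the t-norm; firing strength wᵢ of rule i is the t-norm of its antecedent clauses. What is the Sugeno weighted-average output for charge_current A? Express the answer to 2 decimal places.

R1 (z=38.0): mid=0.21, normal=0.45; AND[min(a, b)] → w = 0.21
R2 (z=32.0): hot=0.37, low=0.73; AND[min(a, b)] → w = 0.37
R3 (z=5.0): normal=0.45, low=0.73; AND[min(a, b)] → w = 0.45
R4 (z=43.0): high=0.32, cold=0.43; AND[min(a, b)] → w = 0.32
Weighted average = (0.21·38.0 + 0.37·32.0 + 0.45·5.0 + 0.32·43.0) / (0.21 + 0.37 + 0.45 + 0.32)
  = 35.8300 / 1.3500 = 26.54

26.54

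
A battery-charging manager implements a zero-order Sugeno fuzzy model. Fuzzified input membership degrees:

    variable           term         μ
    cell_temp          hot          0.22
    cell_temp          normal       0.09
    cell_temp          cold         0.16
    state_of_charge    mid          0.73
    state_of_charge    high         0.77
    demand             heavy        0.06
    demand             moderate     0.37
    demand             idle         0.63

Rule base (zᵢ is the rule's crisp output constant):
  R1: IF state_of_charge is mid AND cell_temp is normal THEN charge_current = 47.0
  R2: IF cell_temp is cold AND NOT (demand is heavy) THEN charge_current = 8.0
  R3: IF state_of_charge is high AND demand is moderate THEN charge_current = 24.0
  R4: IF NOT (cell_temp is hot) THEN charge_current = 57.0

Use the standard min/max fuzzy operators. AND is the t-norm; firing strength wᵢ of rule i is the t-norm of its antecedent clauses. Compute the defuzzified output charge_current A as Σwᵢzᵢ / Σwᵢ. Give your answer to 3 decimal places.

42.036

R1 (z=47.0): mid=0.73, normal=0.09; AND[min(a, b)] → w = 0.09
R2 (z=8.0): cold=0.16, ¬heavy=1−0.06=0.94; AND[min(a, b)] → w = 0.16
R3 (z=24.0): high=0.77, moderate=0.37; AND[min(a, b)] → w = 0.37
R4 (z=57.0): ¬hot=1−0.22=0.78 → w = 0.78
Weighted average = (0.09·47.0 + 0.16·8.0 + 0.37·24.0 + 0.78·57.0) / (0.09 + 0.16 + 0.37 + 0.78)
  = 58.8500 / 1.4000 = 42.036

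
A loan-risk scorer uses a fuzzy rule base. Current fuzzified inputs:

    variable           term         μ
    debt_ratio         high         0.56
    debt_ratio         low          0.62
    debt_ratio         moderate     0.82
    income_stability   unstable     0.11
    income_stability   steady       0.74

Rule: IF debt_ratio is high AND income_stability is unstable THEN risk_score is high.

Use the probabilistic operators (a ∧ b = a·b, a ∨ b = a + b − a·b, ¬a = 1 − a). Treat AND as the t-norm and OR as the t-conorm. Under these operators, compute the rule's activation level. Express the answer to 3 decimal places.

firing strength: high=0.56, unstable=0.11; AND[a·b] → w = 0.0616

0.062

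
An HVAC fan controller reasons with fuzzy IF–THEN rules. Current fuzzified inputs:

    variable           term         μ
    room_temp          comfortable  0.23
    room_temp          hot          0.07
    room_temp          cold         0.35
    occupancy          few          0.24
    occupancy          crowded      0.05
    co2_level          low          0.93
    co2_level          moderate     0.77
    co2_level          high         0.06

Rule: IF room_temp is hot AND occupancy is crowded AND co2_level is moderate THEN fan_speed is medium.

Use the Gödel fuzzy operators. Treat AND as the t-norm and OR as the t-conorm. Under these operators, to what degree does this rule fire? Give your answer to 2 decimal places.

0.05

firing strength: hot=0.07, crowded=0.05, moderate=0.77; AND[min(a, b)] → w = 0.05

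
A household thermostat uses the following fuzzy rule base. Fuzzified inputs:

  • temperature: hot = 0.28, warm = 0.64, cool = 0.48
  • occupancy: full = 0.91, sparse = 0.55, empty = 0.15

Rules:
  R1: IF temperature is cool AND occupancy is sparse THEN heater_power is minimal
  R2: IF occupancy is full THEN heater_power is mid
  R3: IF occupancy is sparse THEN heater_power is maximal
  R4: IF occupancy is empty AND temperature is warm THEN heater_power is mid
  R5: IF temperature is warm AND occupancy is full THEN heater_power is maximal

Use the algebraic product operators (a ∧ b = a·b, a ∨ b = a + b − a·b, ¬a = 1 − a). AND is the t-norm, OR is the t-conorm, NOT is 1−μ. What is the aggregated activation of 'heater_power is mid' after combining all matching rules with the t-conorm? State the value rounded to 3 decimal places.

R1: cool=0.48, sparse=0.55; AND[a·b] → w = 0.2640
R2: full=0.91 → w = 0.9100
R3: sparse=0.55 → w = 0.5500
R4: empty=0.15, warm=0.64; AND[a·b] → w = 0.0960
R5: warm=0.64, full=0.91; AND[a·b] → w = 0.5824
Rules with consequent 'mid': {R2, R4} → strengths 0.9100, 0.0960
Aggregate via t-conorm [a + b − a·b]: 0.9186

0.919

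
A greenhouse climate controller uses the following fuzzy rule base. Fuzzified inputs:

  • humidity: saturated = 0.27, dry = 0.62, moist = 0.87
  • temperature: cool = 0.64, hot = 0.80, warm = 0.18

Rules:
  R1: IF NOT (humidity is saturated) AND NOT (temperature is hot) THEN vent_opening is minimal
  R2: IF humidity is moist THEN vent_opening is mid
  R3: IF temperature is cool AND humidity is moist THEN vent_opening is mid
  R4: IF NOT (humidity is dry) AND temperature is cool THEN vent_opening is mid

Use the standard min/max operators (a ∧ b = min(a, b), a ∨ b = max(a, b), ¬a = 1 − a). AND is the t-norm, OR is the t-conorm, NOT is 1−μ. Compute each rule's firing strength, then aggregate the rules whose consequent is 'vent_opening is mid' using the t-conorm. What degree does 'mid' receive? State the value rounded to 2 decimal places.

0.87

R1: ¬saturated=1−0.27=0.73, ¬hot=1−0.80=0.20; AND[min(a, b)] → w = 0.20
R2: moist=0.87 → w = 0.87
R3: cool=0.64, moist=0.87; AND[min(a, b)] → w = 0.64
R4: ¬dry=1−0.62=0.38, cool=0.64; AND[min(a, b)] → w = 0.38
Rules with consequent 'mid': {R2, R3, R4} → strengths 0.87, 0.64, 0.38
Aggregate via t-conorm [max(a, b)]: 0.87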